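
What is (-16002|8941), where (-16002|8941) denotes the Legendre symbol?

(-16002|8941)
  = (1880|8941)    [-16002 ≡ 1880 mod 8941]
  = -(235|8941)    [8941 ≡ 5 mod 8 ⇒ (2|8941)^3 = -1]
  = -(8941|235)    [QR: 8941 ≡ 1 mod 4, sign kept]
  = -(11|235)    [8941 ≡ 11 mod 235]
  = (235|11)    [QR: both ≡ 3 mod 4, sign flips]
  = (4|11)    [235 ≡ 4 mod 11]
  = (1|11)    [11 ≡ 3 mod 8 ⇒ (2|11)^2 = +1]
  = 1    [(1|11) = 1]

1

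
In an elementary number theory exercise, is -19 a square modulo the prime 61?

Reduce the numerator: -19 ≡ 42 (mod 61), so (-19/61) = (42/61).
Factor out 2: 42 = 2·21. Since 61 ≡ 5 (mod 8), (2/61) = -1. Now have -(21/61).
21 ≡ 1 (mod 4), so quadratic reciprocity gives (21/61) = (61/21). Reduce: 61 ≡ 19 (mod 21). Now have -(19/21).
21 ≡ 1 (mod 4), so quadratic reciprocity gives (19/21) = (21/19). Reduce: 21 ≡ 2 (mod 19). Now have -(2/19).
Factor out 2: 2 = 2. Since 19 ≡ 3 (mod 8), (2/19) = -1. Now have (1/19).
(1/19) = 1. Collecting the sign factors: 1.
The Legendre symbol is 1, so x^2 ≡ -19 (mod 61) has solution.

yes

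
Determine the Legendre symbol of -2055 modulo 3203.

(-2055 / 3203)
  = (1148 / 3203)    [-2055 ≡ 1148 mod 3203]
  = (287 / 3203)    [3203 ≡ 3 mod 8 ⇒ (2 / 3203)^2 = +1]
  = -(3203 / 287)    [QR: both ≡ 3 mod 4, sign flips]
  = -(46 / 287)    [3203 ≡ 46 mod 287]
  = -(23 / 287)    [287 ≡ 7 mod 8 ⇒ (2 / 287) = +1]
  = (287 / 23)    [QR: both ≡ 3 mod 4, sign flips]
  = (11 / 23)    [287 ≡ 11 mod 23]
  = -(23 / 11)    [QR: both ≡ 3 mod 4, sign flips]
  = -(1 / 11)    [23 ≡ 1 mod 11]
  = -1    [(1 / 11) = 1]

-1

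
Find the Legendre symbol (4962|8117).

1

Factor out 2: 4962 = 2·2481. Since 8117 ≡ 5 (mod 8), (2|8117) = -1. Now have -(2481|8117).
2481 ≡ 1 (mod 4), so quadratic reciprocity gives (2481|8117) = (8117|2481). Reduce: 8117 ≡ 674 (mod 2481). Now have -(674|2481).
Factor out 2: 674 = 2·337. Since 2481 ≡ 1 (mod 8), (2|2481) = +1. Now have -(337|2481).
337 ≡ 1 (mod 4), so quadratic reciprocity gives (337|2481) = (2481|337). Reduce: 2481 ≡ 122 (mod 337). Now have -(122|337).
Factor out 2: 122 = 2·61. Since 337 ≡ 1 (mod 8), (2|337) = +1. Now have -(61|337).
61 ≡ 1 (mod 4), so quadratic reciprocity gives (61|337) = (337|61). Reduce: 337 ≡ 32 (mod 61). Now have -(32|61).
Factor out 2: 32 = 2^5. Since 61 ≡ 5 (mod 8), (2|61) = -1, and (2|61)^5 = -1. Now have (1|61).
(1|61) = 1. Collecting the sign factors: 1.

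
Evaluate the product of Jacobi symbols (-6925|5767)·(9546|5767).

1

By multiplicativity, (-6925·9546|5767) = (-6925|5767)·(9546|5767).
First factor (-6925|5767):
(-6925|5767)
  = (4609|5767)    [-6925 ≡ 4609 mod 5767]
  = (5767|4609)    [QR: 4609 ≡ 1 mod 4, sign kept]
  = (1158|4609)    [5767 ≡ 1158 mod 4609]
  = (579|4609)    [4609 ≡ 1 mod 8 ⇒ (2|4609) = +1]
  = (4609|579)    [QR: 4609 ≡ 1 mod 4, sign kept]
  = (556|579)    [4609 ≡ 556 mod 579]
  = (139|579)    [579 ≡ 3 mod 8 ⇒ (2|579)^2 = +1]
  = -(579|139)    [QR: both ≡ 3 mod 4, sign flips]
  = -(23|139)    [579 ≡ 23 mod 139]
  = (139|23)    [QR: both ≡ 3 mod 4, sign flips]
  = (1|23)    [139 ≡ 1 mod 23]
  = 1    [(1|23) = 1]
Second factor (9546|5767):
(9546|5767)
  = (3779|5767)    [9546 ≡ 3779 mod 5767]
  = -(5767|3779)    [QR: both ≡ 3 mod 4, sign flips]
  = -(1988|3779)    [5767 ≡ 1988 mod 3779]
  = -(497|3779)    [3779 ≡ 3 mod 8 ⇒ (2|3779)^2 = +1]
  = -(3779|497)    [QR: 497 ≡ 1 mod 4, sign kept]
  = -(300|497)    [3779 ≡ 300 mod 497]
  = -(75|497)    [497 ≡ 1 mod 8 ⇒ (2|497)^2 = +1]
  = -(497|75)    [QR: 497 ≡ 1 mod 4, sign kept]
  = -(47|75)    [497 ≡ 47 mod 75]
  = (75|47)    [QR: both ≡ 3 mod 4, sign flips]
  = (28|47)    [75 ≡ 28 mod 47]
  = (7|47)    [47 ≡ 7 mod 8 ⇒ (2|47)^2 = +1]
  = -(47|7)    [QR: both ≡ 3 mod 4, sign flips]
  = -(5|7)    [47 ≡ 5 mod 7]
  = -(7|5)    [QR: 5 ≡ 1 mod 4, sign kept]
  = -(2|5)    [7 ≡ 2 mod 5]
  = (1|5)    [5 ≡ 5 mod 8 ⇒ (2|5) = -1]
  = 1    [(1|5) = 1]
Product: (1)·(1) = 1.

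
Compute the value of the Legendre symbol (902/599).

(902/599)
  = (303/599)    [902 ≡ 303 mod 599]
  = -(599/303)    [QR: both ≡ 3 mod 4, sign flips]
  = -(296/303)    [599 ≡ 296 mod 303]
  = -(37/303)    [303 ≡ 7 mod 8 ⇒ (2/303)^3 = +1]
  = -(303/37)    [QR: 37 ≡ 1 mod 4, sign kept]
  = -(7/37)    [303 ≡ 7 mod 37]
  = -(37/7)    [QR: 37 ≡ 1 mod 4, sign kept]
  = -(2/7)    [37 ≡ 2 mod 7]
  = -(1/7)    [7 ≡ 7 mod 8 ⇒ (2/7) = +1]
  = -1    [(1/7) = 1]

-1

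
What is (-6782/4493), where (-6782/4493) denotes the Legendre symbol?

-1

Reduce the numerator: -6782 ≡ 2204 (mod 4493), so (-6782/4493) = (2204/4493).
Factor out 2: 2204 = 2^2·551. Since 4493 ≡ 5 (mod 8), (2/4493) = -1, and (2/4493)^2 = +1. Now have (551/4493).
4493 ≡ 1 (mod 4), so quadratic reciprocity gives (551/4493) = (4493/551). Reduce: 4493 ≡ 85 (mod 551). Now have (85/551).
85 ≡ 1 (mod 4), so quadratic reciprocity gives (85/551) = (551/85). Reduce: 551 ≡ 41 (mod 85). Now have (41/85).
41 ≡ 1 (mod 4), so quadratic reciprocity gives (41/85) = (85/41). Reduce: 85 ≡ 3 (mod 41). Now have (3/41).
41 ≡ 1 (mod 4), so quadratic reciprocity gives (3/41) = (41/3). Reduce: 41 ≡ 2 (mod 3). Now have (2/3).
Factor out 2: 2 = 2. Since 3 ≡ 3 (mod 8), (2/3) = -1. Now have -(1/3).
(1/3) = 1. Collecting the sign factors: -1.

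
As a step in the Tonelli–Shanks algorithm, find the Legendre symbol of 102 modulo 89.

-1

(102/89)
  = (13/89)    [102 ≡ 13 mod 89]
  = (89/13)    [QR: 13 ≡ 1 mod 4, sign kept]
  = (11/13)    [89 ≡ 11 mod 13]
  = (13/11)    [QR: 13 ≡ 1 mod 4, sign kept]
  = (2/11)    [13 ≡ 2 mod 11]
  = -(1/11)    [11 ≡ 3 mod 8 ⇒ (2/11) = -1]
  = -1    [(1/11) = 1]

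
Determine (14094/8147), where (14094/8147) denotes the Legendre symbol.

Reduce the numerator: 14094 ≡ 5947 (mod 8147), so (14094/8147) = (5947/8147).
Both 5947 ≡ 3 and 8147 ≡ 3 (mod 4), so reciprocity gives (5947/8147) = -(8147/5947). Reduce: 8147 ≡ 2200 (mod 5947). Now have -(2200/5947).
Factor out 2: 2200 = 2^3·275. Since 5947 ≡ 3 (mod 8), (2/5947) = -1, and (2/5947)^3 = -1. Now have (275/5947).
Both 275 ≡ 3 and 5947 ≡ 3 (mod 4), so reciprocity gives (275/5947) = -(5947/275). Reduce: 5947 ≡ 172 (mod 275). Now have -(172/275).
Factor out 2: 172 = 2^2·43. Since 275 ≡ 3 (mod 8), (2/275) = -1, and (2/275)^2 = +1. Now have -(43/275).
Both 43 ≡ 3 and 275 ≡ 3 (mod 4), so reciprocity gives (43/275) = -(275/43). Reduce: 275 ≡ 17 (mod 43). Now have (17/43).
17 ≡ 1 (mod 4), so quadratic reciprocity gives (17/43) = (43/17). Reduce: 43 ≡ 9 (mod 17). Now have (9/17).
9 ≡ 1 (mod 4), so quadratic reciprocity gives (9/17) = (17/9). Reduce: 17 ≡ 8 (mod 9). Now have (8/9).
Factor out 2: 8 = 2^3. Since 9 ≡ 1 (mod 8), (2/9) = +1, and (2/9)^3 = +1. Now have (1/9).
(1/9) = 1. Collecting the sign factors: 1.

1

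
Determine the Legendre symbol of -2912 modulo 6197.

(-2912/6197)
  = (3285/6197)    [-2912 ≡ 3285 mod 6197]
  = (6197/3285)    [QR: 3285 ≡ 1 mod 4, sign kept]
  = (2912/3285)    [6197 ≡ 2912 mod 3285]
  = -(91/3285)    [3285 ≡ 5 mod 8 ⇒ (2/3285)^5 = -1]
  = -(3285/91)    [QR: 3285 ≡ 1 mod 4, sign kept]
  = -(9/91)    [3285 ≡ 9 mod 91]
  = -(91/9)    [QR: 9 ≡ 1 mod 4, sign kept]
  = -(1/9)    [91 ≡ 1 mod 9]
  = -1    [(1/9) = 1]

-1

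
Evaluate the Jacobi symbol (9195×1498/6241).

By multiplicativity, (9195·1498/6241) = (9195/6241)·(1498/6241).
First factor (9195/6241):
(9195/6241)
  = (2954/6241)    [9195 ≡ 2954 mod 6241]
  = (1477/6241)    [6241 ≡ 1 mod 8 ⇒ (2/6241) = +1]
  = (6241/1477)    [QR: 1477 ≡ 1 mod 4, sign kept]
  = (333/1477)    [6241 ≡ 333 mod 1477]
  = (1477/333)    [QR: 333 ≡ 1 mod 4, sign kept]
  = (145/333)    [1477 ≡ 145 mod 333]
  = (333/145)    [QR: 145 ≡ 1 mod 4, sign kept]
  = (43/145)    [333 ≡ 43 mod 145]
  = (145/43)    [QR: 145 ≡ 1 mod 4, sign kept]
  = (16/43)    [145 ≡ 16 mod 43]
  = (1/43)    [43 ≡ 3 mod 8 ⇒ (2/43)^4 = +1]
  = 1    [(1/43) = 1]
Second factor (1498/6241):
(1498/6241)
  = (749/6241)    [6241 ≡ 1 mod 8 ⇒ (2/6241) = +1]
  = (6241/749)    [QR: 749 ≡ 1 mod 4, sign kept]
  = (249/749)    [6241 ≡ 249 mod 749]
  = (749/249)    [QR: 249 ≡ 1 mod 4, sign kept]
  = (2/249)    [749 ≡ 2 mod 249]
  = (1/249)    [249 ≡ 1 mod 8 ⇒ (2/249) = +1]
  = 1    [(1/249) = 1]
Product: (1)·(1) = 1.

1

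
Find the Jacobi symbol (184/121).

1

(184/121)
  = (63/121)    [184 ≡ 63 mod 121]
  = (121/63)    [QR: 121 ≡ 1 mod 4, sign kept]
  = (58/63)    [121 ≡ 58 mod 63]
  = (29/63)    [63 ≡ 7 mod 8 ⇒ (2/63) = +1]
  = (63/29)    [QR: 29 ≡ 1 mod 4, sign kept]
  = (5/29)    [63 ≡ 5 mod 29]
  = (29/5)    [QR: 5 ≡ 1 mod 4, sign kept]
  = (4/5)    [29 ≡ 4 mod 5]
  = (1/5)    [5 ≡ 5 mod 8 ⇒ (2/5)^2 = +1]
  = 1    [(1/5) = 1]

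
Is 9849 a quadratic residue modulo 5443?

yes

Reduce the numerator: 9849 ≡ 4406 (mod 5443), so (9849|5443) = (4406|5443).
Factor out 2: 4406 = 2·2203. Since 5443 ≡ 3 (mod 8), (2|5443) = -1. Now have -(2203|5443).
Both 2203 ≡ 3 and 5443 ≡ 3 (mod 4), so reciprocity gives (2203|5443) = -(5443|2203). Reduce: 5443 ≡ 1037 (mod 2203). Now have (1037|2203).
1037 ≡ 1 (mod 4), so quadratic reciprocity gives (1037|2203) = (2203|1037). Reduce: 2203 ≡ 129 (mod 1037). Now have (129|1037).
129 ≡ 1 (mod 4), so quadratic reciprocity gives (129|1037) = (1037|129). Reduce: 1037 ≡ 5 (mod 129). Now have (5|129).
5 ≡ 1 (mod 4), so quadratic reciprocity gives (5|129) = (129|5). Reduce: 129 ≡ 4 (mod 5). Now have (4|5).
Factor out 2: 4 = 2^2. Since 5 ≡ 5 (mod 8), (2|5) = -1, and (2|5)^2 = +1. Now have (1|5).
(1|5) = 1. Collecting the sign factors: 1.
(9849|5443) = 1, and 5443 is prime, so 9849 is a quadratic residue mod 5443.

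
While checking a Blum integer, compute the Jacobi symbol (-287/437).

(-287/437)
  = (287/437)    [437 ≡ 1 mod 4 ⇒ (-1/437) = +1]
  = (437/287)    [QR: 437 ≡ 1 mod 4, sign kept]
  = (150/287)    [437 ≡ 150 mod 287]
  = (75/287)    [287 ≡ 7 mod 8 ⇒ (2/287) = +1]
  = -(287/75)    [QR: both ≡ 3 mod 4, sign flips]
  = -(62/75)    [287 ≡ 62 mod 75]
  = (31/75)    [75 ≡ 3 mod 8 ⇒ (2/75) = -1]
  = -(75/31)    [QR: both ≡ 3 mod 4, sign flips]
  = -(13/31)    [75 ≡ 13 mod 31]
  = -(31/13)    [QR: 13 ≡ 1 mod 4, sign kept]
  = -(5/13)    [31 ≡ 5 mod 13]
  = -(13/5)    [QR: 5 ≡ 1 mod 4, sign kept]
  = -(3/5)    [13 ≡ 3 mod 5]
  = -(5/3)    [QR: 5 ≡ 1 mod 4, sign kept]
  = -(2/3)    [5 ≡ 2 mod 3]
  = (1/3)    [3 ≡ 3 mod 8 ⇒ (2/3) = -1]
  = 1    [(1/3) = 1]

1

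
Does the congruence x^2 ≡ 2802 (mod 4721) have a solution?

(2802/4721)
  = (1401/4721)    [4721 ≡ 1 mod 8 ⇒ (2/4721) = +1]
  = (4721/1401)    [QR: 1401 ≡ 1 mod 4, sign kept]
  = (518/1401)    [4721 ≡ 518 mod 1401]
  = (259/1401)    [1401 ≡ 1 mod 8 ⇒ (2/1401) = +1]
  = (1401/259)    [QR: 1401 ≡ 1 mod 4, sign kept]
  = (106/259)    [1401 ≡ 106 mod 259]
  = -(53/259)    [259 ≡ 3 mod 8 ⇒ (2/259) = -1]
  = -(259/53)    [QR: 53 ≡ 1 mod 4, sign kept]
  = -(47/53)    [259 ≡ 47 mod 53]
  = -(53/47)    [QR: 53 ≡ 1 mod 4, sign kept]
  = -(6/47)    [53 ≡ 6 mod 47]
  = -(3/47)    [47 ≡ 7 mod 8 ⇒ (2/47) = +1]
  = (47/3)    [QR: both ≡ 3 mod 4, sign flips]
  = (2/3)    [47 ≡ 2 mod 3]
  = -(1/3)    [3 ≡ 3 mod 8 ⇒ (2/3) = -1]
  = -1    [(1/3) = 1]
The Legendre symbol is -1, so x^2 ≡ 2802 (mod 4721) has no solution.

no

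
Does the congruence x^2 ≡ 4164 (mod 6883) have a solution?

(4164/6883)
  = (1041/6883)    [6883 ≡ 3 mod 8 ⇒ (2/6883)^2 = +1]
  = (6883/1041)    [QR: 1041 ≡ 1 mod 4, sign kept]
  = (637/1041)    [6883 ≡ 637 mod 1041]
  = (1041/637)    [QR: 637 ≡ 1 mod 4, sign kept]
  = (404/637)    [1041 ≡ 404 mod 637]
  = (101/637)    [637 ≡ 5 mod 8 ⇒ (2/637)^2 = +1]
  = (637/101)    [QR: 101 ≡ 1 mod 4, sign kept]
  = (31/101)    [637 ≡ 31 mod 101]
  = (101/31)    [QR: 101 ≡ 1 mod 4, sign kept]
  = (8/31)    [101 ≡ 8 mod 31]
  = (1/31)    [31 ≡ 7 mod 8 ⇒ (2/31)^3 = +1]
  = 1    [(1/31) = 1]
(4164/6883) = 1, and 6883 is prime, so 4164 is a quadratic residue mod 6883.

yes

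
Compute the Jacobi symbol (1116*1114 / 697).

By multiplicativity, (1116·1114 / 697) = (1116 / 697)·(1114 / 697).
First factor (1116 / 697):
(1116 / 697)
  = (419 / 697)    [1116 ≡ 419 mod 697]
  = (697 / 419)    [QR: 697 ≡ 1 mod 4, sign kept]
  = (278 / 419)    [697 ≡ 278 mod 419]
  = -(139 / 419)    [419 ≡ 3 mod 8 ⇒ (2 / 419) = -1]
  = (419 / 139)    [QR: both ≡ 3 mod 4, sign flips]
  = (2 / 139)    [419 ≡ 2 mod 139]
  = -(1 / 139)    [139 ≡ 3 mod 8 ⇒ (2 / 139) = -1]
  = -1    [(1 / 139) = 1]
Second factor (1114 / 697):
(1114 / 697)
  = (417 / 697)    [1114 ≡ 417 mod 697]
  = (697 / 417)    [QR: 417 ≡ 1 mod 4, sign kept]
  = (280 / 417)    [697 ≡ 280 mod 417]
  = (35 / 417)    [417 ≡ 1 mod 8 ⇒ (2 / 417)^3 = +1]
  = (417 / 35)    [QR: 417 ≡ 1 mod 4, sign kept]
  = (32 / 35)    [417 ≡ 32 mod 35]
  = -(1 / 35)    [35 ≡ 3 mod 8 ⇒ (2 / 35)^5 = -1]
  = -1    [(1 / 35) = 1]
Product: (-1)·(-1) = 1.

1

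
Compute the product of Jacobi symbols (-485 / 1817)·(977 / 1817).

By multiplicativity, (-485·977 / 1817) = (-485 / 1817)·(977 / 1817).
First factor (-485 / 1817):
(-485 / 1817)
  = (1332 / 1817)    [-485 ≡ 1332 mod 1817]
  = (333 / 1817)    [1817 ≡ 1 mod 8 ⇒ (2 / 1817)^2 = +1]
  = (1817 / 333)    [QR: 333 ≡ 1 mod 4, sign kept]
  = (152 / 333)    [1817 ≡ 152 mod 333]
  = -(19 / 333)    [333 ≡ 5 mod 8 ⇒ (2 / 333)^3 = -1]
  = -(333 / 19)    [QR: 333 ≡ 1 mod 4, sign kept]
  = -(10 / 19)    [333 ≡ 10 mod 19]
  = (5 / 19)    [19 ≡ 3 mod 8 ⇒ (2 / 19) = -1]
  = (19 / 5)    [QR: 5 ≡ 1 mod 4, sign kept]
  = (4 / 5)    [19 ≡ 4 mod 5]
  = (1 / 5)    [5 ≡ 5 mod 8 ⇒ (2 / 5)^2 = +1]
  = 1    [(1 / 5) = 1]
Second factor (977 / 1817):
(977 / 1817)
  = (1817 / 977)    [QR: 977 ≡ 1 mod 4, sign kept]
  = (840 / 977)    [1817 ≡ 840 mod 977]
  = (105 / 977)    [977 ≡ 1 mod 8 ⇒ (2 / 977)^3 = +1]
  = (977 / 105)    [QR: 105 ≡ 1 mod 4, sign kept]
  = (32 / 105)    [977 ≡ 32 mod 105]
  = (1 / 105)    [105 ≡ 1 mod 8 ⇒ (2 / 105)^5 = +1]
  = 1    [(1 / 105) = 1]
Product: (1)·(1) = 1.

1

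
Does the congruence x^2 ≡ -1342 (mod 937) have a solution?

no

(-1342/937)
  = (532/937)    [-1342 ≡ 532 mod 937]
  = (133/937)    [937 ≡ 1 mod 8 ⇒ (2/937)^2 = +1]
  = (937/133)    [QR: 133 ≡ 1 mod 4, sign kept]
  = (6/133)    [937 ≡ 6 mod 133]
  = -(3/133)    [133 ≡ 5 mod 8 ⇒ (2/133) = -1]
  = -(133/3)    [QR: 133 ≡ 1 mod 4, sign kept]
  = -(1/3)    [133 ≡ 1 mod 3]
  = -1    [(1/3) = 1]
(-1342/937) = -1, and 937 is prime, so -1342 is not a quadratic residue mod 937.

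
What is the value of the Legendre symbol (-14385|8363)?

-1

(-14385|8363)
  = (2341|8363)    [-14385 ≡ 2341 mod 8363]
  = (8363|2341)    [QR: 2341 ≡ 1 mod 4, sign kept]
  = (1340|2341)    [8363 ≡ 1340 mod 2341]
  = (335|2341)    [2341 ≡ 5 mod 8 ⇒ (2|2341)^2 = +1]
  = (2341|335)    [QR: 2341 ≡ 1 mod 4, sign kept]
  = (331|335)    [2341 ≡ 331 mod 335]
  = -(335|331)    [QR: both ≡ 3 mod 4, sign flips]
  = -(4|331)    [335 ≡ 4 mod 331]
  = -(1|331)    [331 ≡ 3 mod 8 ⇒ (2|331)^2 = +1]
  = -1    [(1|331) = 1]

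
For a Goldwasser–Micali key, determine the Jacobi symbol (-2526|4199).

Pull out -1: (-2526|4199) = (-1|4199)·(2526|4199). Since 4199 ≡ 3 (mod 4), (-1|4199) = -1. Now have -(2526|4199).
Factor out 2: 2526 = 2·1263. Since 4199 ≡ 7 (mod 8), (2|4199) = +1. Now have -(1263|4199).
Both 1263 ≡ 3 and 4199 ≡ 3 (mod 4), so reciprocity gives (1263|4199) = -(4199|1263). Reduce: 4199 ≡ 410 (mod 1263). Now have (410|1263).
Factor out 2: 410 = 2·205. Since 1263 ≡ 7 (mod 8), (2|1263) = +1. Now have (205|1263).
205 ≡ 1 (mod 4), so quadratic reciprocity gives (205|1263) = (1263|205). Reduce: 1263 ≡ 33 (mod 205). Now have (33|205).
33 ≡ 1 (mod 4), so quadratic reciprocity gives (33|205) = (205|33). Reduce: 205 ≡ 7 (mod 33). Now have (7|33).
33 ≡ 1 (mod 4), so quadratic reciprocity gives (7|33) = (33|7). Reduce: 33 ≡ 5 (mod 7). Now have (5|7).
5 ≡ 1 (mod 4), so quadratic reciprocity gives (5|7) = (7|5). Reduce: 7 ≡ 2 (mod 5). Now have (2|5).
Factor out 2: 2 = 2. Since 5 ≡ 5 (mod 8), (2|5) = -1. Now have -(1|5).
(1|5) = 1. Collecting the sign factors: -1.

-1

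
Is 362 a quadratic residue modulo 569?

Factor out 2: 362 = 2·181. Since 569 ≡ 1 (mod 8), (2/569) = +1. Now have (181/569).
181 ≡ 1 (mod 4), so quadratic reciprocity gives (181/569) = (569/181). Reduce: 569 ≡ 26 (mod 181). Now have (26/181).
Factor out 2: 26 = 2·13. Since 181 ≡ 5 (mod 8), (2/181) = -1. Now have -(13/181).
13 ≡ 1 (mod 4), so quadratic reciprocity gives (13/181) = (181/13). Reduce: 181 ≡ 12 (mod 13). Now have -(12/13).
Factor out 2: 12 = 2^2·3. Since 13 ≡ 5 (mod 8), (2/13) = -1, and (2/13)^2 = +1. Now have -(3/13).
13 ≡ 1 (mod 4), so quadratic reciprocity gives (3/13) = (13/3). Reduce: 13 ≡ 1 (mod 3). Now have -(1/3).
(1/3) = 1. Collecting the sign factors: -1.
(362/569) = -1, and 569 is prime, so 362 is not a quadratic residue mod 569.

no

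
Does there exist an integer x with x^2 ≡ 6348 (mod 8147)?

(6348/8147)
  = (1587/8147)    [8147 ≡ 3 mod 8 ⇒ (2/8147)^2 = +1]
  = -(8147/1587)    [QR: both ≡ 3 mod 4, sign flips]
  = -(212/1587)    [8147 ≡ 212 mod 1587]
  = -(53/1587)    [1587 ≡ 3 mod 8 ⇒ (2/1587)^2 = +1]
  = -(1587/53)    [QR: 53 ≡ 1 mod 4, sign kept]
  = -(50/53)    [1587 ≡ 50 mod 53]
  = (25/53)    [53 ≡ 5 mod 8 ⇒ (2/53) = -1]
  = (53/25)    [QR: 25 ≡ 1 mod 4, sign kept]
  = (3/25)    [53 ≡ 3 mod 25]
  = (25/3)    [QR: 25 ≡ 1 mod 4, sign kept]
  = (1/3)    [25 ≡ 1 mod 3]
  = 1    [(1/3) = 1]
(6348/8147) = 1, and 8147 is prime, so 6348 is a quadratic residue mod 8147.

yes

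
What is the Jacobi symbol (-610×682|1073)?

1

By multiplicativity, (-610·682|1073) = (-610|1073)·(682|1073).
First factor (-610|1073):
(-610|1073)
  = (463|1073)    [-610 ≡ 463 mod 1073]
  = (1073|463)    [QR: 1073 ≡ 1 mod 4, sign kept]
  = (147|463)    [1073 ≡ 147 mod 463]
  = -(463|147)    [QR: both ≡ 3 mod 4, sign flips]
  = -(22|147)    [463 ≡ 22 mod 147]
  = (11|147)    [147 ≡ 3 mod 8 ⇒ (2|147) = -1]
  = -(147|11)    [QR: both ≡ 3 mod 4, sign flips]
  = -(4|11)    [147 ≡ 4 mod 11]
  = -(1|11)    [11 ≡ 3 mod 8 ⇒ (2|11)^2 = +1]
  = -1    [(1|11) = 1]
Second factor (682|1073):
(682|1073)
  = (341|1073)    [1073 ≡ 1 mod 8 ⇒ (2|1073) = +1]
  = (1073|341)    [QR: 341 ≡ 1 mod 4, sign kept]
  = (50|341)    [1073 ≡ 50 mod 341]
  = -(25|341)    [341 ≡ 5 mod 8 ⇒ (2|341) = -1]
  = -(341|25)    [QR: 25 ≡ 1 mod 4, sign kept]
  = -(16|25)    [341 ≡ 16 mod 25]
  = -(1|25)    [25 ≡ 1 mod 8 ⇒ (2|25)^4 = +1]
  = -1    [(1|25) = 1]
Product: (-1)·(-1) = 1.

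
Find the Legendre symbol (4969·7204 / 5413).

By multiplicativity, (4969·7204 / 5413) = (4969 / 5413)·(7204 / 5413).
First factor (4969 / 5413):
(4969 / 5413)
  = (5413 / 4969)    [QR: 4969 ≡ 1 mod 4, sign kept]
  = (444 / 4969)    [5413 ≡ 444 mod 4969]
  = (111 / 4969)    [4969 ≡ 1 mod 8 ⇒ (2 / 4969)^2 = +1]
  = (4969 / 111)    [QR: 4969 ≡ 1 mod 4, sign kept]
  = (85 / 111)    [4969 ≡ 85 mod 111]
  = (111 / 85)    [QR: 85 ≡ 1 mod 4, sign kept]
  = (26 / 85)    [111 ≡ 26 mod 85]
  = -(13 / 85)    [85 ≡ 5 mod 8 ⇒ (2 / 85) = -1]
  = -(85 / 13)    [QR: 13 ≡ 1 mod 4, sign kept]
  = -(7 / 13)    [85 ≡ 7 mod 13]
  = -(13 / 7)    [QR: 13 ≡ 1 mod 4, sign kept]
  = -(6 / 7)    [13 ≡ 6 mod 7]
  = -(3 / 7)    [7 ≡ 7 mod 8 ⇒ (2 / 7) = +1]
  = (7 / 3)    [QR: both ≡ 3 mod 4, sign flips]
  = (1 / 3)    [7 ≡ 1 mod 3]
  = 1    [(1 / 3) = 1]
Second factor (7204 / 5413):
(7204 / 5413)
  = (1791 / 5413)    [7204 ≡ 1791 mod 5413]
  = (5413 / 1791)    [QR: 5413 ≡ 1 mod 4, sign kept]
  = (40 / 1791)    [5413 ≡ 40 mod 1791]
  = (5 / 1791)    [1791 ≡ 7 mod 8 ⇒ (2 / 1791)^3 = +1]
  = (1791 / 5)    [QR: 5 ≡ 1 mod 4, sign kept]
  = (1 / 5)    [1791 ≡ 1 mod 5]
  = 1    [(1 / 5) = 1]
Product: (1)·(1) = 1.

1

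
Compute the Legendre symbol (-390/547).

Reduce the numerator: -390 ≡ 157 (mod 547), so (-390/547) = (157/547).
157 ≡ 1 (mod 4), so quadratic reciprocity gives (157/547) = (547/157). Reduce: 547 ≡ 76 (mod 157). Now have (76/157).
Factor out 2: 76 = 2^2·19. Since 157 ≡ 5 (mod 8), (2/157) = -1, and (2/157)^2 = +1. Now have (19/157).
157 ≡ 1 (mod 4), so quadratic reciprocity gives (19/157) = (157/19). Reduce: 157 ≡ 5 (mod 19). Now have (5/19).
5 ≡ 1 (mod 4), so quadratic reciprocity gives (5/19) = (19/5). Reduce: 19 ≡ 4 (mod 5). Now have (4/5).
Factor out 2: 4 = 2^2. Since 5 ≡ 5 (mod 8), (2/5) = -1, and (2/5)^2 = +1. Now have (1/5).
(1/5) = 1. Collecting the sign factors: 1.

1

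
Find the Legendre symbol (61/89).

(61/89)
  = (89/61)    [QR: 61 ≡ 1 mod 4, sign kept]
  = (28/61)    [89 ≡ 28 mod 61]
  = (7/61)    [61 ≡ 5 mod 8 ⇒ (2/61)^2 = +1]
  = (61/7)    [QR: 61 ≡ 1 mod 4, sign kept]
  = (5/7)    [61 ≡ 5 mod 7]
  = (7/5)    [QR: 5 ≡ 1 mod 4, sign kept]
  = (2/5)    [7 ≡ 2 mod 5]
  = -(1/5)    [5 ≡ 5 mod 8 ⇒ (2/5) = -1]
  = -1    [(1/5) = 1]

-1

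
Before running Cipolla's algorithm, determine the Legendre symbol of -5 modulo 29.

Pull out -1: (-5/29) = (-1/29)·(5/29). Since 29 ≡ 1 (mod 4), (-1/29) = +1. Now have (5/29).
5 ≡ 1 (mod 4), so quadratic reciprocity gives (5/29) = (29/5). Reduce: 29 ≡ 4 (mod 5). Now have (4/5).
Factor out 2: 4 = 2^2. Since 5 ≡ 5 (mod 8), (2/5) = -1, and (2/5)^2 = +1. Now have (1/5).
(1/5) = 1. Collecting the sign factors: 1.

1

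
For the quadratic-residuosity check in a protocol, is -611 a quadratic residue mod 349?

Pull out -1: (-611/349) = (-1/349)·(611/349). Since 349 ≡ 1 (mod 4), (-1/349) = +1. Now have (611/349).
Reduce the numerator: 611 ≡ 262 (mod 349), so (611/349) = (262/349).
Factor out 2: 262 = 2·131. Since 349 ≡ 5 (mod 8), (2/349) = -1. Now have -(131/349).
349 ≡ 1 (mod 4), so quadratic reciprocity gives (131/349) = (349/131). Reduce: 349 ≡ 87 (mod 131). Now have -(87/131).
Both 87 ≡ 3 and 131 ≡ 3 (mod 4), so reciprocity gives (87/131) = -(131/87). Reduce: 131 ≡ 44 (mod 87). Now have (44/87).
Factor out 2: 44 = 2^2·11. Since 87 ≡ 7 (mod 8), (2/87) = +1, and (2/87)^2 = +1. Now have (11/87).
Both 11 ≡ 3 and 87 ≡ 3 (mod 4), so reciprocity gives (11/87) = -(87/11). Reduce: 87 ≡ 10 (mod 11). Now have -(10/11).
Factor out 2: 10 = 2·5. Since 11 ≡ 3 (mod 8), (2/11) = -1. Now have (5/11).
5 ≡ 1 (mod 4), so quadratic reciprocity gives (5/11) = (11/5). Reduce: 11 ≡ 1 (mod 5). Now have (1/5).
(1/5) = 1. Collecting the sign factors: 1.
(-611/349) = 1, and 349 is prime, so -611 is a quadratic residue mod 349.

yes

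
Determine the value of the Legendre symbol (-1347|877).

-1

(-1347|877)
  = (1347|877)    [877 ≡ 1 mod 4 ⇒ (-1|877) = +1]
  = (470|877)    [1347 ≡ 470 mod 877]
  = -(235|877)    [877 ≡ 5 mod 8 ⇒ (2|877) = -1]
  = -(877|235)    [QR: 877 ≡ 1 mod 4, sign kept]
  = -(172|235)    [877 ≡ 172 mod 235]
  = -(43|235)    [235 ≡ 3 mod 8 ⇒ (2|235)^2 = +1]
  = (235|43)    [QR: both ≡ 3 mod 4, sign flips]
  = (20|43)    [235 ≡ 20 mod 43]
  = (5|43)    [43 ≡ 3 mod 8 ⇒ (2|43)^2 = +1]
  = (43|5)    [QR: 5 ≡ 1 mod 4, sign kept]
  = (3|5)    [43 ≡ 3 mod 5]
  = (5|3)    [QR: 5 ≡ 1 mod 4, sign kept]
  = (2|3)    [5 ≡ 2 mod 3]
  = -(1|3)    [3 ≡ 3 mod 8 ⇒ (2|3) = -1]
  = -1    [(1|3) = 1]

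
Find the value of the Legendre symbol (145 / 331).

(145 / 331)
  = (331 / 145)    [QR: 145 ≡ 1 mod 4, sign kept]
  = (41 / 145)    [331 ≡ 41 mod 145]
  = (145 / 41)    [QR: 41 ≡ 1 mod 4, sign kept]
  = (22 / 41)    [145 ≡ 22 mod 41]
  = (11 / 41)    [41 ≡ 1 mod 8 ⇒ (2 / 41) = +1]
  = (41 / 11)    [QR: 41 ≡ 1 mod 4, sign kept]
  = (8 / 11)    [41 ≡ 8 mod 11]
  = -(1 / 11)    [11 ≡ 3 mod 8 ⇒ (2 / 11)^3 = -1]
  = -1    [(1 / 11) = 1]

-1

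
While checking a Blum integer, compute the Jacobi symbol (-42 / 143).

-1

Reduce the numerator: -42 ≡ 101 (mod 143), so (-42 / 143) = (101 / 143).
101 ≡ 1 (mod 4), so quadratic reciprocity gives (101 / 143) = (143 / 101). Reduce: 143 ≡ 42 (mod 101). Now have (42 / 101).
Factor out 2: 42 = 2·21. Since 101 ≡ 5 (mod 8), (2 / 101) = -1. Now have -(21 / 101).
21 ≡ 1 (mod 4), so quadratic reciprocity gives (21 / 101) = (101 / 21). Reduce: 101 ≡ 17 (mod 21). Now have -(17 / 21).
17 ≡ 1 (mod 4), so quadratic reciprocity gives (17 / 21) = (21 / 17). Reduce: 21 ≡ 4 (mod 17). Now have -(4 / 17).
Factor out 2: 4 = 2^2. Since 17 ≡ 1 (mod 8), (2 / 17) = +1, and (2 / 17)^2 = +1. Now have -(1 / 17).
(1 / 17) = 1. Collecting the sign factors: -1.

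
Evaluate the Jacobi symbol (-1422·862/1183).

By multiplicativity, (-1422·862/1183) = (-1422/1183)·(862/1183).
First factor (-1422/1183):
Reduce the numerator: -1422 ≡ 944 (mod 1183), so (-1422/1183) = (944/1183).
Factor out 2: 944 = 2^4·59. Since 1183 ≡ 7 (mod 8), (2/1183) = +1, and (2/1183)^4 = +1. Now have (59/1183).
Both 59 ≡ 3 and 1183 ≡ 3 (mod 4), so reciprocity gives (59/1183) = -(1183/59). Reduce: 1183 ≡ 3 (mod 59). Now have -(3/59).
Both 3 ≡ 3 and 59 ≡ 3 (mod 4), so reciprocity gives (3/59) = -(59/3). Reduce: 59 ≡ 2 (mod 3). Now have (2/3).
Factor out 2: 2 = 2. Since 3 ≡ 3 (mod 8), (2/3) = -1. Now have -(1/3).
(1/3) = 1. Collecting the sign factors: -1.
Second factor (862/1183):
Factor out 2: 862 = 2·431. Since 1183 ≡ 7 (mod 8), (2/1183) = +1. Now have (431/1183).
Both 431 ≡ 3 and 1183 ≡ 3 (mod 4), so reciprocity gives (431/1183) = -(1183/431). Reduce: 1183 ≡ 321 (mod 431). Now have -(321/431).
321 ≡ 1 (mod 4), so quadratic reciprocity gives (321/431) = (431/321). Reduce: 431 ≡ 110 (mod 321). Now have -(110/321).
Factor out 2: 110 = 2·55. Since 321 ≡ 1 (mod 8), (2/321) = +1. Now have -(55/321).
321 ≡ 1 (mod 4), so quadratic reciprocity gives (55/321) = (321/55). Reduce: 321 ≡ 46 (mod 55). Now have -(46/55).
Factor out 2: 46 = 2·23. Since 55 ≡ 7 (mod 8), (2/55) = +1. Now have -(23/55).
Both 23 ≡ 3 and 55 ≡ 3 (mod 4), so reciprocity gives (23/55) = -(55/23). Reduce: 55 ≡ 9 (mod 23). Now have (9/23).
9 ≡ 1 (mod 4), so quadratic reciprocity gives (9/23) = (23/9). Reduce: 23 ≡ 5 (mod 9). Now have (5/9).
5 ≡ 1 (mod 4), so quadratic reciprocity gives (5/9) = (9/5). Reduce: 9 ≡ 4 (mod 5). Now have (4/5).
Factor out 2: 4 = 2^2. Since 5 ≡ 5 (mod 8), (2/5) = -1, and (2/5)^2 = +1. Now have (1/5).
(1/5) = 1. Collecting the sign factors: 1.
Product: (-1)·(1) = -1.

-1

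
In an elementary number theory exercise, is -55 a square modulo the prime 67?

no

Reduce the numerator: -55 ≡ 12 (mod 67), so (-55/67) = (12/67).
Factor out 2: 12 = 2^2·3. Since 67 ≡ 3 (mod 8), (2/67) = -1, and (2/67)^2 = +1. Now have (3/67).
Both 3 ≡ 3 and 67 ≡ 3 (mod 4), so reciprocity gives (3/67) = -(67/3). Reduce: 67 ≡ 1 (mod 3). Now have -(1/3).
(1/3) = 1. Collecting the sign factors: -1.
(-55/67) = -1, and 67 is prime, so -55 is not a quadratic residue mod 67.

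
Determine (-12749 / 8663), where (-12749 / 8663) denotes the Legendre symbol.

(-12749 / 8663)
  = (4577 / 8663)    [-12749 ≡ 4577 mod 8663]
  = (8663 / 4577)    [QR: 4577 ≡ 1 mod 4, sign kept]
  = (4086 / 4577)    [8663 ≡ 4086 mod 4577]
  = (2043 / 4577)    [4577 ≡ 1 mod 8 ⇒ (2 / 4577) = +1]
  = (4577 / 2043)    [QR: 4577 ≡ 1 mod 4, sign kept]
  = (491 / 2043)    [4577 ≡ 491 mod 2043]
  = -(2043 / 491)    [QR: both ≡ 3 mod 4, sign flips]
  = -(79 / 491)    [2043 ≡ 79 mod 491]
  = (491 / 79)    [QR: both ≡ 3 mod 4, sign flips]
  = (17 / 79)    [491 ≡ 17 mod 79]
  = (79 / 17)    [QR: 17 ≡ 1 mod 4, sign kept]
  = (11 / 17)    [79 ≡ 11 mod 17]
  = (17 / 11)    [QR: 17 ≡ 1 mod 4, sign kept]
  = (6 / 11)    [17 ≡ 6 mod 11]
  = -(3 / 11)    [11 ≡ 3 mod 8 ⇒ (2 / 11) = -1]
  = (11 / 3)    [QR: both ≡ 3 mod 4, sign flips]
  = (2 / 3)    [11 ≡ 2 mod 3]
  = -(1 / 3)    [3 ≡ 3 mod 8 ⇒ (2 / 3) = -1]
  = -1    [(1 / 3) = 1]

-1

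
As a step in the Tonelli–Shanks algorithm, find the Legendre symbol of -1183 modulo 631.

Pull out -1: (-1183/631) = (-1/631)·(1183/631). Since 631 ≡ 3 (mod 4), (-1/631) = -1. Now have -(1183/631).
Reduce the numerator: 1183 ≡ 552 (mod 631), so (1183/631) = (552/631).
Factor out 2: 552 = 2^3·69. Since 631 ≡ 7 (mod 8), (2/631) = +1, and (2/631)^3 = +1. Now have -(69/631).
69 ≡ 1 (mod 4), so quadratic reciprocity gives (69/631) = (631/69). Reduce: 631 ≡ 10 (mod 69). Now have -(10/69).
Factor out 2: 10 = 2·5. Since 69 ≡ 5 (mod 8), (2/69) = -1. Now have (5/69).
5 ≡ 1 (mod 4), so quadratic reciprocity gives (5/69) = (69/5). Reduce: 69 ≡ 4 (mod 5). Now have (4/5).
Factor out 2: 4 = 2^2. Since 5 ≡ 5 (mod 8), (2/5) = -1, and (2/5)^2 = +1. Now have (1/5).
(1/5) = 1. Collecting the sign factors: 1.

1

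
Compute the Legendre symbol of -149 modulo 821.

(-149|821)
  = (672|821)    [-149 ≡ 672 mod 821]
  = -(21|821)    [821 ≡ 5 mod 8 ⇒ (2|821)^5 = -1]
  = -(821|21)    [QR: 21 ≡ 1 mod 4, sign kept]
  = -(2|21)    [821 ≡ 2 mod 21]
  = (1|21)    [21 ≡ 5 mod 8 ⇒ (2|21) = -1]
  = 1    [(1|21) = 1]

1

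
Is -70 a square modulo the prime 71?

(-70/71)
  = (1/71)    [-70 ≡ 1 mod 71]
  = 1    [(1/71) = 1]
(-70/71) = 1, and 71 is prime, so -70 is a quadratic residue mod 71.

yes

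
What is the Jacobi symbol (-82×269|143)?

-1

By multiplicativity, (-82·269|143) = (-82|143)·(269|143).
First factor (-82|143):
(-82|143)
  = -(82|143)    [143 ≡ 3 mod 4 ⇒ (-1|143) = -1]
  = -(41|143)    [143 ≡ 7 mod 8 ⇒ (2|143) = +1]
  = -(143|41)    [QR: 41 ≡ 1 mod 4, sign kept]
  = -(20|41)    [143 ≡ 20 mod 41]
  = -(5|41)    [41 ≡ 1 mod 8 ⇒ (2|41)^2 = +1]
  = -(41|5)    [QR: 5 ≡ 1 mod 4, sign kept]
  = -(1|5)    [41 ≡ 1 mod 5]
  = -1    [(1|5) = 1]
Second factor (269|143):
(269|143)
  = (126|143)    [269 ≡ 126 mod 143]
  = (63|143)    [143 ≡ 7 mod 8 ⇒ (2|143) = +1]
  = -(143|63)    [QR: both ≡ 3 mod 4, sign flips]
  = -(17|63)    [143 ≡ 17 mod 63]
  = -(63|17)    [QR: 17 ≡ 1 mod 4, sign kept]
  = -(12|17)    [63 ≡ 12 mod 17]
  = -(3|17)    [17 ≡ 1 mod 8 ⇒ (2|17)^2 = +1]
  = -(17|3)    [QR: 17 ≡ 1 mod 4, sign kept]
  = -(2|3)    [17 ≡ 2 mod 3]
  = (1|3)    [3 ≡ 3 mod 8 ⇒ (2|3) = -1]
  = 1    [(1|3) = 1]
Product: (-1)·(1) = -1.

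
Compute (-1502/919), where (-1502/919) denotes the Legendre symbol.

1

Reduce the numerator: -1502 ≡ 336 (mod 919), so (-1502/919) = (336/919).
Factor out 2: 336 = 2^4·21. Since 919 ≡ 7 (mod 8), (2/919) = +1, and (2/919)^4 = +1. Now have (21/919).
21 ≡ 1 (mod 4), so quadratic reciprocity gives (21/919) = (919/21). Reduce: 919 ≡ 16 (mod 21). Now have (16/21).
Factor out 2: 16 = 2^4. Since 21 ≡ 5 (mod 8), (2/21) = -1, and (2/21)^4 = +1. Now have (1/21).
(1/21) = 1. Collecting the sign factors: 1.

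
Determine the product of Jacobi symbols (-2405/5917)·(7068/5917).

By multiplicativity, (-2405·7068/5917) = (-2405/5917)·(7068/5917).
First factor (-2405/5917):
(-2405/5917)
  = (3512/5917)    [-2405 ≡ 3512 mod 5917]
  = -(439/5917)    [5917 ≡ 5 mod 8 ⇒ (2/5917)^3 = -1]
  = -(5917/439)    [QR: 5917 ≡ 1 mod 4, sign kept]
  = -(210/439)    [5917 ≡ 210 mod 439]
  = -(105/439)    [439 ≡ 7 mod 8 ⇒ (2/439) = +1]
  = -(439/105)    [QR: 105 ≡ 1 mod 4, sign kept]
  = -(19/105)    [439 ≡ 19 mod 105]
  = -(105/19)    [QR: 105 ≡ 1 mod 4, sign kept]
  = -(10/19)    [105 ≡ 10 mod 19]
  = (5/19)    [19 ≡ 3 mod 8 ⇒ (2/19) = -1]
  = (19/5)    [QR: 5 ≡ 1 mod 4, sign kept]
  = (4/5)    [19 ≡ 4 mod 5]
  = (1/5)    [5 ≡ 5 mod 8 ⇒ (2/5)^2 = +1]
  = 1    [(1/5) = 1]
Second factor (7068/5917):
(7068/5917)
  = (1151/5917)    [7068 ≡ 1151 mod 5917]
  = (5917/1151)    [QR: 5917 ≡ 1 mod 4, sign kept]
  = (162/1151)    [5917 ≡ 162 mod 1151]
  = (81/1151)    [1151 ≡ 7 mod 8 ⇒ (2/1151) = +1]
  = (1151/81)    [QR: 81 ≡ 1 mod 4, sign kept]
  = (17/81)    [1151 ≡ 17 mod 81]
  = (81/17)    [QR: 17 ≡ 1 mod 4, sign kept]
  = (13/17)    [81 ≡ 13 mod 17]
  = (17/13)    [QR: 13 ≡ 1 mod 4, sign kept]
  = (4/13)    [17 ≡ 4 mod 13]
  = (1/13)    [13 ≡ 5 mod 8 ⇒ (2/13)^2 = +1]
  = 1    [(1/13) = 1]
Product: (1)·(1) = 1.

1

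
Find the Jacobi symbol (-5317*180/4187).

By multiplicativity, (-5317·180/4187) = (-5317/4187)·(180/4187).
First factor (-5317/4187):
Reduce the numerator: -5317 ≡ 3057 (mod 4187), so (-5317/4187) = (3057/4187).
3057 ≡ 1 (mod 4), so quadratic reciprocity gives (3057/4187) = (4187/3057). Reduce: 4187 ≡ 1130 (mod 3057). Now have (1130/3057).
Factor out 2: 1130 = 2·565. Since 3057 ≡ 1 (mod 8), (2/3057) = +1. Now have (565/3057).
565 ≡ 1 (mod 4), so quadratic reciprocity gives (565/3057) = (3057/565). Reduce: 3057 ≡ 232 (mod 565). Now have (232/565).
Factor out 2: 232 = 2^3·29. Since 565 ≡ 5 (mod 8), (2/565) = -1, and (2/565)^3 = -1. Now have -(29/565).
29 ≡ 1 (mod 4), so quadratic reciprocity gives (29/565) = (565/29). Reduce: 565 ≡ 14 (mod 29). Now have -(14/29).
Factor out 2: 14 = 2·7. Since 29 ≡ 5 (mod 8), (2/29) = -1. Now have (7/29).
29 ≡ 1 (mod 4), so quadratic reciprocity gives (7/29) = (29/7). Reduce: 29 ≡ 1 (mod 7). Now have (1/7).
(1/7) = 1. Collecting the sign factors: 1.
Second factor (180/4187):
Factor out 2: 180 = 2^2·45. Since 4187 ≡ 3 (mod 8), (2/4187) = -1, and (2/4187)^2 = +1. Now have (45/4187).
45 ≡ 1 (mod 4), so quadratic reciprocity gives (45/4187) = (4187/45). Reduce: 4187 ≡ 2 (mod 45). Now have (2/45).
Factor out 2: 2 = 2. Since 45 ≡ 5 (mod 8), (2/45) = -1. Now have -(1/45).
(1/45) = 1. Collecting the sign factors: -1.
Product: (1)·(-1) = -1.

-1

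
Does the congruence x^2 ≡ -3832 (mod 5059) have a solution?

yes

Reduce the numerator: -3832 ≡ 1227 (mod 5059), so (-3832/5059) = (1227/5059).
Both 1227 ≡ 3 and 5059 ≡ 3 (mod 4), so reciprocity gives (1227/5059) = -(5059/1227). Reduce: 5059 ≡ 151 (mod 1227). Now have -(151/1227).
Both 151 ≡ 3 and 1227 ≡ 3 (mod 4), so reciprocity gives (151/1227) = -(1227/151). Reduce: 1227 ≡ 19 (mod 151). Now have (19/151).
Both 19 ≡ 3 and 151 ≡ 3 (mod 4), so reciprocity gives (19/151) = -(151/19). Reduce: 151 ≡ 18 (mod 19). Now have -(18/19).
Factor out 2: 18 = 2·9. Since 19 ≡ 3 (mod 8), (2/19) = -1. Now have (9/19).
9 ≡ 1 (mod 4), so quadratic reciprocity gives (9/19) = (19/9). Reduce: 19 ≡ 1 (mod 9). Now have (1/9).
(1/9) = 1. Collecting the sign factors: 1.
(-3832/5059) = 1, and 5059 is prime, so -3832 is a quadratic residue mod 5059.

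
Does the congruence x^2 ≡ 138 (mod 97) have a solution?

no

(138/97)
  = (41/97)    [138 ≡ 41 mod 97]
  = (97/41)    [QR: 41 ≡ 1 mod 4, sign kept]
  = (15/41)    [97 ≡ 15 mod 41]
  = (41/15)    [QR: 41 ≡ 1 mod 4, sign kept]
  = (11/15)    [41 ≡ 11 mod 15]
  = -(15/11)    [QR: both ≡ 3 mod 4, sign flips]
  = -(4/11)    [15 ≡ 4 mod 11]
  = -(1/11)    [11 ≡ 3 mod 8 ⇒ (2/11)^2 = +1]
  = -1    [(1/11) = 1]
The Legendre symbol is -1, so x^2 ≡ 138 (mod 97) has no solution.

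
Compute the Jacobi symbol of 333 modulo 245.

-1

Reduce the numerator: 333 ≡ 88 (mod 245), so (333/245) = (88/245).
Factor out 2: 88 = 2^3·11. Since 245 ≡ 5 (mod 8), (2/245) = -1, and (2/245)^3 = -1. Now have -(11/245).
245 ≡ 1 (mod 4), so quadratic reciprocity gives (11/245) = (245/11). Reduce: 245 ≡ 3 (mod 11). Now have -(3/11).
Both 3 ≡ 3 and 11 ≡ 3 (mod 4), so reciprocity gives (3/11) = -(11/3). Reduce: 11 ≡ 2 (mod 3). Now have (2/3).
Factor out 2: 2 = 2. Since 3 ≡ 3 (mod 8), (2/3) = -1. Now have -(1/3).
(1/3) = 1. Collecting the sign factors: -1.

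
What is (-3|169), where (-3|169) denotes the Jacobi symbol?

(-3|169)
  = (3|169)    [169 ≡ 1 mod 4 ⇒ (-1|169) = +1]
  = (169|3)    [QR: 169 ≡ 1 mod 4, sign kept]
  = (1|3)    [169 ≡ 1 mod 3]
  = 1    [(1|3) = 1]

1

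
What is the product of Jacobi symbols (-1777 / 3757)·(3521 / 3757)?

By multiplicativity, (-1777·3521 / 3757) = (-1777 / 3757)·(3521 / 3757).
First factor (-1777 / 3757):
(-1777 / 3757)
  = (1980 / 3757)    [-1777 ≡ 1980 mod 3757]
  = (495 / 3757)    [3757 ≡ 5 mod 8 ⇒ (2 / 3757)^2 = +1]
  = (3757 / 495)    [QR: 3757 ≡ 1 mod 4, sign kept]
  = (292 / 495)    [3757 ≡ 292 mod 495]
  = (73 / 495)    [495 ≡ 7 mod 8 ⇒ (2 / 495)^2 = +1]
  = (495 / 73)    [QR: 73 ≡ 1 mod 4, sign kept]
  = (57 / 73)    [495 ≡ 57 mod 73]
  = (73 / 57)    [QR: 57 ≡ 1 mod 4, sign kept]
  = (16 / 57)    [73 ≡ 16 mod 57]
  = (1 / 57)    [57 ≡ 1 mod 8 ⇒ (2 / 57)^4 = +1]
  = 1    [(1 / 57) = 1]
Second factor (3521 / 3757):
(3521 / 3757)
  = (3757 / 3521)    [QR: 3521 ≡ 1 mod 4, sign kept]
  = (236 / 3521)    [3757 ≡ 236 mod 3521]
  = (59 / 3521)    [3521 ≡ 1 mod 8 ⇒ (2 / 3521)^2 = +1]
  = (3521 / 59)    [QR: 3521 ≡ 1 mod 4, sign kept]
  = (40 / 59)    [3521 ≡ 40 mod 59]
  = -(5 / 59)    [59 ≡ 3 mod 8 ⇒ (2 / 59)^3 = -1]
  = -(59 / 5)    [QR: 5 ≡ 1 mod 4, sign kept]
  = -(4 / 5)    [59 ≡ 4 mod 5]
  = -(1 / 5)    [5 ≡ 5 mod 8 ⇒ (2 / 5)^2 = +1]
  = -1    [(1 / 5) = 1]
Product: (1)·(-1) = -1.

-1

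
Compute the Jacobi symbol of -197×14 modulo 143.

By multiplicativity, (-197·14/143) = (-197/143)·(14/143).
First factor (-197/143):
(-197/143)
  = -(197/143)    [143 ≡ 3 mod 4 ⇒ (-1/143) = -1]
  = -(54/143)    [197 ≡ 54 mod 143]
  = -(27/143)    [143 ≡ 7 mod 8 ⇒ (2/143) = +1]
  = (143/27)    [QR: both ≡ 3 mod 4, sign flips]
  = (8/27)    [143 ≡ 8 mod 27]
  = -(1/27)    [27 ≡ 3 mod 8 ⇒ (2/27)^3 = -1]
  = -1    [(1/27) = 1]
Second factor (14/143):
(14/143)
  = (7/143)    [143 ≡ 7 mod 8 ⇒ (2/143) = +1]
  = -(143/7)    [QR: both ≡ 3 mod 4, sign flips]
  = -(3/7)    [143 ≡ 3 mod 7]
  = (7/3)    [QR: both ≡ 3 mod 4, sign flips]
  = (1/3)    [7 ≡ 1 mod 3]
  = 1    [(1/3) = 1]
Product: (-1)·(1) = -1.

-1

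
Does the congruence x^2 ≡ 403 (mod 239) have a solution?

no

Reduce the numerator: 403 ≡ 164 (mod 239), so (403/239) = (164/239).
Factor out 2: 164 = 2^2·41. Since 239 ≡ 7 (mod 8), (2/239) = +1, and (2/239)^2 = +1. Now have (41/239).
41 ≡ 1 (mod 4), so quadratic reciprocity gives (41/239) = (239/41). Reduce: 239 ≡ 34 (mod 41). Now have (34/41).
Factor out 2: 34 = 2·17. Since 41 ≡ 1 (mod 8), (2/41) = +1. Now have (17/41).
17 ≡ 1 (mod 4), so quadratic reciprocity gives (17/41) = (41/17). Reduce: 41 ≡ 7 (mod 17). Now have (7/17).
17 ≡ 1 (mod 4), so quadratic reciprocity gives (7/17) = (17/7). Reduce: 17 ≡ 3 (mod 7). Now have (3/7).
Both 3 ≡ 3 and 7 ≡ 3 (mod 4), so reciprocity gives (3/7) = -(7/3). Reduce: 7 ≡ 1 (mod 3). Now have -(1/3).
(1/3) = 1. Collecting the sign factors: -1.
(403/239) = -1, and 239 is prime, so 403 is not a quadratic residue mod 239.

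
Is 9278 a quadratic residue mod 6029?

(9278|6029)
  = (3249|6029)    [9278 ≡ 3249 mod 6029]
  = (6029|3249)    [QR: 3249 ≡ 1 mod 4, sign kept]
  = (2780|3249)    [6029 ≡ 2780 mod 3249]
  = (695|3249)    [3249 ≡ 1 mod 8 ⇒ (2|3249)^2 = +1]
  = (3249|695)    [QR: 3249 ≡ 1 mod 4, sign kept]
  = (469|695)    [3249 ≡ 469 mod 695]
  = (695|469)    [QR: 469 ≡ 1 mod 4, sign kept]
  = (226|469)    [695 ≡ 226 mod 469]
  = -(113|469)    [469 ≡ 5 mod 8 ⇒ (2|469) = -1]
  = -(469|113)    [QR: 113 ≡ 1 mod 4, sign kept]
  = -(17|113)    [469 ≡ 17 mod 113]
  = -(113|17)    [QR: 17 ≡ 1 mod 4, sign kept]
  = -(11|17)    [113 ≡ 11 mod 17]
  = -(17|11)    [QR: 17 ≡ 1 mod 4, sign kept]
  = -(6|11)    [17 ≡ 6 mod 11]
  = (3|11)    [11 ≡ 3 mod 8 ⇒ (2|11) = -1]
  = -(11|3)    [QR: both ≡ 3 mod 4, sign flips]
  = -(2|3)    [11 ≡ 2 mod 3]
  = (1|3)    [3 ≡ 3 mod 8 ⇒ (2|3) = -1]
  = 1    [(1|3) = 1]
(9278|6029) = 1, and 6029 is prime, so 9278 is a quadratic residue mod 6029.

yes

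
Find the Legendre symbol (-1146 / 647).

-1

Reduce the numerator: -1146 ≡ 148 (mod 647), so (-1146 / 647) = (148 / 647).
Factor out 2: 148 = 2^2·37. Since 647 ≡ 7 (mod 8), (2 / 647) = +1, and (2 / 647)^2 = +1. Now have (37 / 647).
37 ≡ 1 (mod 4), so quadratic reciprocity gives (37 / 647) = (647 / 37). Reduce: 647 ≡ 18 (mod 37). Now have (18 / 37).
Factor out 2: 18 = 2·9. Since 37 ≡ 5 (mod 8), (2 / 37) = -1. Now have -(9 / 37).
9 ≡ 1 (mod 4), so quadratic reciprocity gives (9 / 37) = (37 / 9). Reduce: 37 ≡ 1 (mod 9). Now have -(1 / 9).
(1 / 9) = 1. Collecting the sign factors: -1.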